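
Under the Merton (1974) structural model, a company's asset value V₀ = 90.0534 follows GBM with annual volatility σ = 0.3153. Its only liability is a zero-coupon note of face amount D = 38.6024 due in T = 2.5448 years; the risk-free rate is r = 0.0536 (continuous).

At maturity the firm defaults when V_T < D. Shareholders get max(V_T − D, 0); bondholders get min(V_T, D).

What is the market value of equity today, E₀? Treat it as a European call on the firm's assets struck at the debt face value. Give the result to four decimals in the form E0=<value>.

E0=56.6315

d₁ = [ln(V₀/D) + (r + σ²/2)T] / (σ√T)
   = [ln(90.0534/38.6024) + (0.0536 + 0.5·0.3153²)·2.5448] / (0.3153·√2.5448)
   = [0.847088 + 0.262896] / 0.502980 = 2.206815
d₂ = d₁ − σ√T = 2.206815 − 0.502980 = 1.703835
N(d₁) = 0.986337,  N(d₂) = 0.955794,  e^(−rT) = 0.872492
E₀ = V₀·N(d₁) − D·e^(−rT)·N(d₂)
   = 90.0534·0.986337 − 38.6024·0.872492·0.955794 = 56.631524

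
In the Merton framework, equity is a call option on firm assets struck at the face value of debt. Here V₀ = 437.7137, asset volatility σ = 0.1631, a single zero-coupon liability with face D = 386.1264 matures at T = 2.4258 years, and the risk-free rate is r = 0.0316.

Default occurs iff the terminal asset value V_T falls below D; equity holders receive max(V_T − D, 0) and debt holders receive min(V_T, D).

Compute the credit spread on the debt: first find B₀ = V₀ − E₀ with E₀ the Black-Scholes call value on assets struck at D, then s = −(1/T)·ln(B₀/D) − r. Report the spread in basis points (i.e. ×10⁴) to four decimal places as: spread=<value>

spread=142.1509

d₁ = [ln(V₀/D) + (r + σ²/2)T] / (σ√T)
   = [ln(437.7137/386.1264) + (0.0316 + 0.5·0.1631²)·2.4258] / (0.1631·√2.4258)
   = [0.125400 + 0.108920] / 0.254028 = 0.922421
d₂ = d₁ − σ√T = 0.922421 − 0.254028 = 0.668393
N(d₁) = 0.821845,  N(d₂) = 0.748059,  e^(−rT) = 0.926209
E₀ = V₀·N(d₁) − D·e^(−rT)·N(d₂)
   = 437.7137·0.821845 − 386.1264·0.926209·0.748059 = 92.201991
B₀ = V₀ − E₀ = 437.7137 − 92.201991 = 345.511709
spread = −(1/T)·ln(B₀/D) − r = −(1/2.4258)·ln(345.511709/386.1264) − 0.0316 = 0.01421509
in basis points: 0.01421509 × 10⁴ = 142.1509 bp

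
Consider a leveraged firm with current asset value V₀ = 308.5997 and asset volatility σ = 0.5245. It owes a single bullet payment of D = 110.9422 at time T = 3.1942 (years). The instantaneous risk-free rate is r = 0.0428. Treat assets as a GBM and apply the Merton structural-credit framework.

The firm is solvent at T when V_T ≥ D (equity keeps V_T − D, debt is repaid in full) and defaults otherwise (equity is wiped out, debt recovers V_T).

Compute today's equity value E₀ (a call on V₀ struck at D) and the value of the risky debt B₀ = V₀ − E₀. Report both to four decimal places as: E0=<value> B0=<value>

E0=219.6456 B0=88.9541

d₁ = [ln(V₀/D) + (r + σ²/2)T] / (σ√T)
   = [ln(308.5997/110.9422) + (0.0428 + 0.5·0.5245²)·3.1942] / (0.5245·√3.1942)
   = [1.023036 + 0.576074] / 0.937403 = 1.705893
d₂ = d₁ − σ√T = 1.705893 − 0.937403 = 0.768490
N(d₁) = 0.955986,  N(d₂) = 0.778902,  e^(−rT) = 0.872222
E₀ = V₀·N(d₁) − D·e^(−rT)·N(d₂)
   = 308.5997·0.955986 − 110.9422·0.872222·0.778902 = 219.645638
B₀ = V₀ − E₀ = 308.5997 − 219.645638 = 88.954062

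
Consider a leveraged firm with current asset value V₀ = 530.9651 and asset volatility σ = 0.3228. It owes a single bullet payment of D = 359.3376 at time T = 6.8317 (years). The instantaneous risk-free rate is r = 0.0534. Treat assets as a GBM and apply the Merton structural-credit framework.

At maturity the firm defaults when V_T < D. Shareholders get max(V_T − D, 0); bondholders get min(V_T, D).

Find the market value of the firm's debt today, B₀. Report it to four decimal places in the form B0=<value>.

d₁ = [ln(V₀/D) + (r + σ²/2)T] / (σ√T)
   = [ln(530.9651/359.3376) + (0.0534 + 0.5·0.3228²)·6.8317] / (0.3228·√6.8317)
   = [0.390434 + 0.720744] / 0.843719 = 1.317000
d₂ = d₁ − σ√T = 1.317000 − 0.843719 = 0.473280
N(d₁) = 0.906081,  N(d₂) = 0.681993,  e^(−rT) = 0.694327
E₀ = V₀·N(d₁) − D·e^(−rT)·N(d₂)
   = 530.9651·0.906081 − 359.3376·0.694327·0.681993 = 310.941417
B₀ = V₀ − E₀ = 530.9651 − 310.941417 = 220.023683

B0=220.0237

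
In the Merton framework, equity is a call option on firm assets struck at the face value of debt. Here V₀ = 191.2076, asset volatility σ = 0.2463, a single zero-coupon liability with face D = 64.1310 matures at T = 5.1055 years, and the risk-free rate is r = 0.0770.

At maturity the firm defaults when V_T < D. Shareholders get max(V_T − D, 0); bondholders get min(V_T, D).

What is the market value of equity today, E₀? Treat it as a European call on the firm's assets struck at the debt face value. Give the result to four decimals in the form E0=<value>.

E0=147.9801

d₁ = [ln(V₀/D) + (r + σ²/2)T] / (σ√T)
   = [ln(191.2076/64.1310) + (0.0770 + 0.5·0.2463²)·5.1055] / (0.2463·√5.1055)
   = [1.092432 + 0.547983] / 0.556524 = 2.947610
d₂ = d₁ − σ√T = 2.947610 − 0.556524 = 2.391087
N(d₁) = 0.998399,  N(d₂) = 0.991601,  e^(−rT) = 0.674945
E₀ = V₀·N(d₁) − D·e^(−rT)·N(d₂)
   = 191.2076·0.998399 − 64.1310·0.674945·0.991601 = 147.980078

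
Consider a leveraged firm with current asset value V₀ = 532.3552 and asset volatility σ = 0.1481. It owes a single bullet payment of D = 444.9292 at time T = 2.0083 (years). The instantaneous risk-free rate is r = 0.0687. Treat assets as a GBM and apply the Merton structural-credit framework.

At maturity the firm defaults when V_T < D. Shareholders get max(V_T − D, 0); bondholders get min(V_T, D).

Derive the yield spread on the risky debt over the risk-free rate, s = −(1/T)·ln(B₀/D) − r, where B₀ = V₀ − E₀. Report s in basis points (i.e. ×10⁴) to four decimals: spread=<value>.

spread=34.8957

d₁ = [ln(V₀/D) + (r + σ²/2)T] / (σ√T)
   = [ln(532.3552/444.9292) + (0.0687 + 0.5·0.1481²)·2.0083] / (0.1481·√2.0083)
   = [0.179396 + 0.159995] / 0.209879 = 1.617076
d₂ = d₁ − σ√T = 1.617076 − 0.209879 = 1.407197
N(d₁) = 0.947069,  N(d₂) = 0.920316,  e^(−rT) = 0.871125
E₀ = V₀·N(d₁) − D·e^(−rT)·N(d₂)
   = 532.3552·0.947069 − 444.9292·0.871125·0.920316 = 147.473175
B₀ = V₀ − E₀ = 532.3552 − 147.473175 = 384.882025
spread = −(1/T)·ln(B₀/D) − r = −(1/2.0083)·ln(384.882025/444.9292) − 0.0687 = 0.00348957
in basis points: 0.00348957 × 10⁴ = 34.8957 bp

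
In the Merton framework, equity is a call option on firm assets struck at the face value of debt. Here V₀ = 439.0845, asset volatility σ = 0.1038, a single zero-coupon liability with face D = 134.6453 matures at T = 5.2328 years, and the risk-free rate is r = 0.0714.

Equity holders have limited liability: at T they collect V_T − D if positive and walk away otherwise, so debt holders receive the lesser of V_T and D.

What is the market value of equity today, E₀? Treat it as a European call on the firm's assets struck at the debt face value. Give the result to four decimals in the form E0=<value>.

E0=346.4166

d₁ = [ln(V₀/D) + (r + σ²/2)T] / (σ√T)
   = [ln(439.0845/134.6453) + (0.0714 + 0.5·0.1038²)·5.2328] / (0.1038·√5.2328)
   = [1.182048 + 0.401812] / 0.237446 = 6.670408
d₂ = d₁ − σ√T = 6.670408 − 0.237446 = 6.432962
N(d₁) = 1.000000,  N(d₂) = 1.000000,  e^(−rT) = 0.688237
E₀ = V₀·N(d₁) − D·e^(−rT)·N(d₂)
   = 439.0845·1.000000 − 134.6453·0.688237·1.000000 = 346.416613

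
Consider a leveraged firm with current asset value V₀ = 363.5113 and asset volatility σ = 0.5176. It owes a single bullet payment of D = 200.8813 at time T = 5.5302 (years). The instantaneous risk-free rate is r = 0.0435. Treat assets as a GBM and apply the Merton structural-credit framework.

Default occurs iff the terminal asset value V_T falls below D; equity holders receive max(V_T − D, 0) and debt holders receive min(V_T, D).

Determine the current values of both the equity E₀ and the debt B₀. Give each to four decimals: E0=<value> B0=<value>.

d₁ = [ln(V₀/D) + (r + σ²/2)T] / (σ√T)
   = [ln(363.5113/200.8813) + (0.0435 + 0.5·0.5176²)·5.5302] / (0.5176·√5.5302)
   = [0.593096 + 0.981361] / 1.217208 = 1.293499
d₂ = d₁ − σ√T = 1.293499 − 1.217208 = 0.076292
N(d₁) = 0.902081,  N(d₂) = 0.530406,  e^(−rT) = 0.786185
E₀ = V₀·N(d₁) − D·e^(−rT)·N(d₂)
   = 363.5113·0.902081 − 200.8813·0.786185·0.530406 = 244.149587
B₀ = V₀ − E₀ = 363.5113 − 244.149587 = 119.361713

E0=244.1496 B0=119.3617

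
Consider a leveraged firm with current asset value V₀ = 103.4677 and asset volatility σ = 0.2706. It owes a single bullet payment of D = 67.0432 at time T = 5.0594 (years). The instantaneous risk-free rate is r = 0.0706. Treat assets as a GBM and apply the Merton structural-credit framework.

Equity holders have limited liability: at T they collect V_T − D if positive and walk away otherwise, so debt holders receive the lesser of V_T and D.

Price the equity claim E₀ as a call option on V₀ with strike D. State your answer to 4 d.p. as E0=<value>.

E0=58.4325

d₁ = [ln(V₀/D) + (r + σ²/2)T] / (σ√T)
   = [ln(103.4677/67.0432) + (0.0706 + 0.5·0.2706²)·5.0594] / (0.2706·√5.0594)
   = [0.433922 + 0.542429] / 0.608664 = 1.604091
d₂ = d₁ − σ√T = 1.604091 − 0.608664 = 0.995427
N(d₁) = 0.945653,  N(d₂) = 0.840236,  e^(−rT) = 0.699637
E₀ = V₀·N(d₁) − D·e^(−rT)·N(d₂)
   = 103.4677·0.945653 − 67.0432·0.699637·0.840236 = 58.432522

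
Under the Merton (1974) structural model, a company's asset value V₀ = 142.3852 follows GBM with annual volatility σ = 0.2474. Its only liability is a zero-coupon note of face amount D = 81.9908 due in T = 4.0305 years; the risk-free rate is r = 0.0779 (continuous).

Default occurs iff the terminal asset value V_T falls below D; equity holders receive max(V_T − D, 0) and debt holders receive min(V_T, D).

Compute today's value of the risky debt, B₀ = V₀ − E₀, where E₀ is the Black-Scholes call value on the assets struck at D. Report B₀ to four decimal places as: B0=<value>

d₁ = [ln(V₀/D) + (r + σ²/2)T] / (σ√T)
   = [ln(142.3852/81.9908) + (0.0779 + 0.5·0.2474²)·4.0305] / (0.2474·√4.0305)
   = [0.551929 + 0.437323] / 0.496683 = 1.991717
d₂ = d₁ − σ√T = 1.991717 − 0.496683 = 1.495035
N(d₁) = 0.976799,  N(d₂) = 0.932547,  e^(−rT) = 0.730537
E₀ = V₀·N(d₁) − D·e^(−rT)·N(d₂)
   = 142.3852·0.976799 − 81.9908·0.730537·0.932547 = 83.224670
B₀ = V₀ − E₀ = 142.3852 − 83.224670 = 59.160530

B0=59.1605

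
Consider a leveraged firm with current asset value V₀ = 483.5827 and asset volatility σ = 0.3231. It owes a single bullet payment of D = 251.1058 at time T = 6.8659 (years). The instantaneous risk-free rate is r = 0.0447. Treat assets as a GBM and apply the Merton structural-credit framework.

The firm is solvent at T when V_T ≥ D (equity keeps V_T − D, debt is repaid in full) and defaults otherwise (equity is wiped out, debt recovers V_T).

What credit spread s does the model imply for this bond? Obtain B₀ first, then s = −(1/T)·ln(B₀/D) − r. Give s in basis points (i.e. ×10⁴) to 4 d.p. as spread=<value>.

d₁ = [ln(V₀/D) + (r + σ²/2)T] / (σ√T)
   = [ln(483.5827/251.1058) + (0.0447 + 0.5·0.3231²)·6.8659] / (0.3231·√6.8659)
   = [0.655348 + 0.665284] / 0.846614 = 1.559897
d₂ = d₁ − σ√T = 1.559897 − 0.846614 = 0.713283
N(d₁) = 0.940608,  N(d₂) = 0.762165,  e^(−rT) = 0.735720
E₀ = V₀·N(d₁) − D·e^(−rT)·N(d₂)
   = 483.5827·0.940608 − 251.1058·0.735720·0.762165 = 314.056724
B₀ = V₀ − E₀ = 483.5827 − 314.056724 = 169.525976
spread = −(1/T)·ln(B₀/D) − r = −(1/6.8659)·ln(169.525976/251.1058) − 0.0447 = 0.01252020
in basis points: 0.01252020 × 10⁴ = 125.2020 bp

spread=125.2020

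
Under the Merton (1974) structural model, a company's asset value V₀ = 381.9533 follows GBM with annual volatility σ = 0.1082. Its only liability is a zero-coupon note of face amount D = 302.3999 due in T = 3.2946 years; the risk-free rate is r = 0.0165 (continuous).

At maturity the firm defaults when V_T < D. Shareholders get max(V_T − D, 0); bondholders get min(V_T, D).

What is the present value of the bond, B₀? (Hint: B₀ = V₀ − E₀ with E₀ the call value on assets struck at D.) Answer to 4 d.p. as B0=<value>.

B0=284.3508

d₁ = [ln(V₀/D) + (r + σ²/2)T] / (σ√T)
   = [ln(381.9533/302.3999) + (0.0165 + 0.5·0.1082²)·3.2946] / (0.1082·√3.2946)
   = [0.233548 + 0.073646] / 0.196394 = 1.564172
d₂ = d₁ − σ√T = 1.564172 − 0.196394 = 1.367778
N(d₁) = 0.941111,  N(d₂) = 0.914309,  e^(−rT) = 0.947090
E₀ = V₀·N(d₁) − D·e^(−rT)·N(d₂)
   = 381.9533·0.941111 − 302.3999·0.947090·0.914309 = 97.602464
B₀ = V₀ − E₀ = 381.9533 − 97.602464 = 284.350836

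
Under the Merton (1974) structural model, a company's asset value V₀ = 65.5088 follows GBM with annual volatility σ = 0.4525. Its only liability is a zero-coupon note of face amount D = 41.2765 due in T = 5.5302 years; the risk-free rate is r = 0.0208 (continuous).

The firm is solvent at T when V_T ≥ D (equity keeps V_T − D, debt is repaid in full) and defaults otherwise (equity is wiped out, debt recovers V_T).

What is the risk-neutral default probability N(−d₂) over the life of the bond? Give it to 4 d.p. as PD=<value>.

d₁ = [ln(V₀/D) + (r + σ²/2)T] / (σ√T)
   = [ln(65.5088/41.2765) + (0.0208 + 0.5·0.4525²)·5.5302] / (0.4525·√5.5302)
   = [0.461891 + 0.681200] / 1.064116 = 1.074216
d₂ = d₁ − σ√T = 1.074216 − 1.064116 = 0.010100
risk-neutral PD = N(−d₂) = N(-0.010100) = 0.495971

PD=0.4960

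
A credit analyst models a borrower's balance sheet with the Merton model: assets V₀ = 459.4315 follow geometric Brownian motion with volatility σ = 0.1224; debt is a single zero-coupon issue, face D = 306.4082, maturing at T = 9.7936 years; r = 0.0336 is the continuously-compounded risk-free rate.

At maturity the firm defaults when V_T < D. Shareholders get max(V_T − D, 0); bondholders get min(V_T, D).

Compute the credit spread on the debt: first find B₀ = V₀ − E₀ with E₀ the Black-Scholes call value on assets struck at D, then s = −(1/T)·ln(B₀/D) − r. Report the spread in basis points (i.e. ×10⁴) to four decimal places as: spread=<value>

spread=5.9100

d₁ = [ln(V₀/D) + (r + σ²/2)T] / (σ√T)
   = [ln(459.4315/306.4082) + (0.0336 + 0.5·0.1224²)·9.7936] / (0.1224·√9.7936)
   = [0.405072 + 0.402428] / 0.383047 = 2.108092
d₂ = d₁ − σ√T = 2.108092 − 0.383047 = 1.725045
N(d₁) = 0.982488,  N(d₂) = 0.957740,  e^(−rT) = 0.719596
E₀ = V₀·N(d₁) − D·e^(−rT)·N(d₂)
   = 459.4315·0.982488 − 306.4082·0.719596·0.957740 = 240.213815
B₀ = V₀ − E₀ = 459.4315 − 240.213815 = 219.217685
spread = −(1/T)·ln(B₀/D) − r = −(1/9.7936)·ln(219.217685/306.4082) − 0.0336 = 0.00059100
in basis points: 0.00059100 × 10⁴ = 5.9100 bp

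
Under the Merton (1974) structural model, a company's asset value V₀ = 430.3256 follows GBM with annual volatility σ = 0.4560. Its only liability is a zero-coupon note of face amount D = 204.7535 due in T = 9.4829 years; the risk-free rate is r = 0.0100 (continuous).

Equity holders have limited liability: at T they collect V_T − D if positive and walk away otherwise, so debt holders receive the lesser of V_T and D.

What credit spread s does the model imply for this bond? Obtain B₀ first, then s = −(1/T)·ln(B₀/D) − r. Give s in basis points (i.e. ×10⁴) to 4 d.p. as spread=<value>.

spread=403.3228

d₁ = [ln(V₀/D) + (r + σ²/2)T] / (σ√T)
   = [ln(430.3256/204.7535) + (0.0100 + 0.5·0.4560²)·9.4829] / (0.4560·√9.4829)
   = [0.742735 + 1.080747] / 1.404221 = 1.298572
d₂ = d₁ − σ√T = 1.298572 − 1.404221 = -0.105649
N(d₁) = 0.902955,  N(d₂) = 0.457931,  e^(−rT) = 0.909528
E₀ = V₀·N(d₁) − D·e^(−rT)·N(d₂)
   = 430.3256·0.902955 − 204.7535·0.909528·0.457931 = 303.284474
B₀ = V₀ − E₀ = 430.3256 − 303.284474 = 127.041126
spread = −(1/T)·ln(B₀/D) − r = −(1/9.4829)·ln(127.041126/204.7535) − 0.0100 = 0.04033228
in basis points: 0.04033228 × 10⁴ = 403.3228 bp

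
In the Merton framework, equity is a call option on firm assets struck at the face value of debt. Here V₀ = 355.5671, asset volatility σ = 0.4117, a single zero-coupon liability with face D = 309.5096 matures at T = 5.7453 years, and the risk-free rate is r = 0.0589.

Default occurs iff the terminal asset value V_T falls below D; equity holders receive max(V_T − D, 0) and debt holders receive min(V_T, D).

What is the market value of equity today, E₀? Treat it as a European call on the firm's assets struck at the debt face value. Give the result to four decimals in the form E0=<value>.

d₁ = [ln(V₀/D) + (r + σ²/2)T] / (σ√T)
   = [ln(355.5671/309.5096) + (0.0589 + 0.5·0.4117²)·5.7453] / (0.4117·√5.7453)
   = [0.138725 + 0.825303] / 0.986818 = 0.976905
d₂ = d₁ − σ√T = 0.976905 − 0.986818 = -0.009913
N(d₁) = 0.835692,  N(d₂) = 0.496045,  e^(−rT) = 0.712911
E₀ = V₀·N(d₁) − D·e^(−rT)·N(d₂)
   = 355.5671·0.835692 − 309.5096·0.712911·0.496045 = 187.690728

E0=187.6907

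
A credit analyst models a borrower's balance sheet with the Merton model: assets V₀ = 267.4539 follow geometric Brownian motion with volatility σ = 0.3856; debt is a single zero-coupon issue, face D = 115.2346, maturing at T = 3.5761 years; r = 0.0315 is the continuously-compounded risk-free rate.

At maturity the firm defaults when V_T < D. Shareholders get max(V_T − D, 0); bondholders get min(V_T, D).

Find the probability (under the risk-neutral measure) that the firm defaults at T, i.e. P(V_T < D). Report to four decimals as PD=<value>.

PD=0.1724

d₁ = [ln(V₀/D) + (r + σ²/2)T] / (σ√T)
   = [ln(267.4539/115.2346) + (0.0315 + 0.5·0.3856²)·3.5761] / (0.3856·√3.5761)
   = [0.841977 + 0.378508] / 0.729192 = 1.673750
d₂ = d₁ − σ√T = 1.673750 − 0.729192 = 0.944558
risk-neutral PD = N(−d₂) = N(-0.944558) = 0.172442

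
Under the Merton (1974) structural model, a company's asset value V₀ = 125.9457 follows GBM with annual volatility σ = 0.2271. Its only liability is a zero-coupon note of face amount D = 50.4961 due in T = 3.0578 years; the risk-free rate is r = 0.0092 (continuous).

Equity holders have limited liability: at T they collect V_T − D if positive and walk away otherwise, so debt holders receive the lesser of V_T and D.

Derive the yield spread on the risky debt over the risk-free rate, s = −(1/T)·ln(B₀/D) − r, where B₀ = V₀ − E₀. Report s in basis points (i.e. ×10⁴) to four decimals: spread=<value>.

d₁ = [ln(V₀/D) + (r + σ²/2)T] / (σ√T)
   = [ln(125.9457/50.4961) + (0.0092 + 0.5·0.2271²)·3.0578] / (0.2271·√3.0578)
   = [0.913955 + 0.106984] / 0.397120 = 2.570857
d₂ = d₁ − σ√T = 2.570857 − 0.397120 = 2.173737
N(d₁) = 0.994928,  N(d₂) = 0.985138,  e^(−rT) = 0.972260
E₀ = V₀·N(d₁) − D·e^(−rT)·N(d₂)
   = 125.9457·0.994928 − 50.4961·0.972260·0.985138 = 76.941184
B₀ = V₀ − E₀ = 125.9457 − 76.941184 = 49.004516
spread = −(1/T)·ln(B₀/D) − r = −(1/3.0578)·ln(49.004516/50.4961) − 0.0092 = 0.00060563
in basis points: 0.00060563 × 10⁴ = 6.0563 bp

spread=6.0563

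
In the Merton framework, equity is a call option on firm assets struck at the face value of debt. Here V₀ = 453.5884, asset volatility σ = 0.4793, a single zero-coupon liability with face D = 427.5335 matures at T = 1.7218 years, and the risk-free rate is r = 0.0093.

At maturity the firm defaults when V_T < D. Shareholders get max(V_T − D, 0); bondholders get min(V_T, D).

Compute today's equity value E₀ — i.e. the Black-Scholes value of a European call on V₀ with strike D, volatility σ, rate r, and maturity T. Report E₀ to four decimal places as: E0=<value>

d₁ = [ln(V₀/D) + (r + σ²/2)T] / (σ√T)
   = [ln(453.5884/427.5335) + (0.0093 + 0.5·0.4793²)·1.7218] / (0.4793·√1.7218)
   = [0.059158 + 0.213786] / 0.628925 = 0.433984
d₂ = d₁ − σ√T = 0.433984 − 0.628925 = -0.194941
N(d₁) = 0.667850,  N(d₂) = 0.422720,  e^(−rT) = 0.984115
E₀ = V₀·N(d₁) − D·e^(−rT)·N(d₂)
   = 453.5884·0.667850 − 427.5335·0.984115·0.422720 = 125.073088

E0=125.0731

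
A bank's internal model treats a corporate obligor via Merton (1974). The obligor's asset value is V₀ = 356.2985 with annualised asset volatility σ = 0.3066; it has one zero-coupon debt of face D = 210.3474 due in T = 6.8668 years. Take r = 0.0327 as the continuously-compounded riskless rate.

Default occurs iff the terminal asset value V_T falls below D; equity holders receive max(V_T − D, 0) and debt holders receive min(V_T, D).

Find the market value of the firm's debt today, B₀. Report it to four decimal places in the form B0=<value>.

d₁ = [ln(V₀/D) + (r + σ²/2)T] / (σ√T)
   = [ln(356.2985/210.3474) + (0.0327 + 0.5·0.3066²)·6.8668] / (0.3066·√6.8668)
   = [0.527008 + 0.547296] / 0.803432 = 1.337144
d₂ = d₁ − σ√T = 1.337144 − 0.803432 = 0.533711
N(d₁) = 0.909412,  N(d₂) = 0.703229,  e^(−rT) = 0.798880
E₀ = V₀·N(d₁) − D·e^(−rT)·N(d₂)
   = 356.2985·0.909412 − 210.3474·0.798880·0.703229 = 205.849859
B₀ = V₀ − E₀ = 356.2985 − 205.849859 = 150.448641

B0=150.4486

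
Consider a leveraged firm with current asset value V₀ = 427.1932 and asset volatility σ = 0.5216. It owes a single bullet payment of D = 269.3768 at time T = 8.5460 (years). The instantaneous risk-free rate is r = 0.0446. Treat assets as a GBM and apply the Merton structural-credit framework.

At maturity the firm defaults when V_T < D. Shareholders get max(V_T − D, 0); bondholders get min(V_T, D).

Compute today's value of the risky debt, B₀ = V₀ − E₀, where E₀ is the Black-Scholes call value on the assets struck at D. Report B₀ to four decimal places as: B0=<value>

B0=116.9771

d₁ = [ln(V₀/D) + (r + σ²/2)T] / (σ√T)
   = [ln(427.1932/269.3768) + (0.0446 + 0.5·0.5216²)·8.5460] / (0.5216·√8.5460)
   = [0.461125 + 1.543692] / 1.524822 = 1.314788
d₂ = d₁ − σ√T = 1.314788 − 1.524822 = -0.210033
N(d₁) = 0.905709,  N(d₂) = 0.416821,  e^(−rT) = 0.683074
E₀ = V₀·N(d₁) − D·e^(−rT)·N(d₂)
   = 427.1932·0.905709 − 269.3768·0.683074·0.416821 = 310.216065
B₀ = V₀ − E₀ = 427.1932 − 310.216065 = 116.977135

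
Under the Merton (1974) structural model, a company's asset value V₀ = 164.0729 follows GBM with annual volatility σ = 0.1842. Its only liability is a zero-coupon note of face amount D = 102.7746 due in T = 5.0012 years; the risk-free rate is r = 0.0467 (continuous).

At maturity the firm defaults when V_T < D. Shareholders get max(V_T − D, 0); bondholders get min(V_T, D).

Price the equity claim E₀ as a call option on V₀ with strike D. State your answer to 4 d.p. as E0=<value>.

E0=83.5563

d₁ = [ln(V₀/D) + (r + σ²/2)T] / (σ√T)
   = [ln(164.0729/102.7746) + (0.0467 + 0.5·0.1842²)·5.0012] / (0.1842·√5.0012)
   = [0.467773 + 0.318400] / 0.411933 = 1.908497
d₂ = d₁ − σ√T = 1.908497 − 0.411933 = 1.496564
N(d₁) = 0.971836,  N(d₂) = 0.932747,  e^(−rT) = 0.791713
E₀ = V₀·N(d₁) − D·e^(−rT)·N(d₂)
   = 164.0729·0.971836 − 102.7746·0.791713·0.932747 = 83.556296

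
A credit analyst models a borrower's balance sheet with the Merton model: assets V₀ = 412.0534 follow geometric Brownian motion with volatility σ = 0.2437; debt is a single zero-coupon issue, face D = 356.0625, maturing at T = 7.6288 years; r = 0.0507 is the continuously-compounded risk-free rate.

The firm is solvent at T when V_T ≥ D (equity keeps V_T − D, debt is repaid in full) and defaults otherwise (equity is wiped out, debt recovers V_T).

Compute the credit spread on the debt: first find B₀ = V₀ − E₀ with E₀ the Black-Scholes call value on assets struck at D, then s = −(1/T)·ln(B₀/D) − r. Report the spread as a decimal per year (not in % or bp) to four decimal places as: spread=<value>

d₁ = [ln(V₀/D) + (r + σ²/2)T] / (σ√T)
   = [ln(412.0534/356.0625) + (0.0507 + 0.5·0.2437²)·7.6288] / (0.2437·√7.6288)
   = [0.146047 + 0.613316] / 0.673106 = 1.128147
d₂ = d₁ − σ√T = 1.128147 − 0.673106 = 0.455041
N(d₁) = 0.870371,  N(d₂) = 0.675460,  e^(−rT) = 0.679240
E₀ = V₀·N(d₁) − D·e^(−rT)·N(d₂)
   = 412.0534·0.870371 − 356.0625·0.679240·0.675460 = 195.277979
B₀ = V₀ − E₀ = 412.0534 − 195.277979 = 216.775421
spread = −(1/T)·ln(B₀/D) − r = −(1/7.6288)·ln(216.775421/356.0625) − 0.0507 = 0.01434881

spread=0.0143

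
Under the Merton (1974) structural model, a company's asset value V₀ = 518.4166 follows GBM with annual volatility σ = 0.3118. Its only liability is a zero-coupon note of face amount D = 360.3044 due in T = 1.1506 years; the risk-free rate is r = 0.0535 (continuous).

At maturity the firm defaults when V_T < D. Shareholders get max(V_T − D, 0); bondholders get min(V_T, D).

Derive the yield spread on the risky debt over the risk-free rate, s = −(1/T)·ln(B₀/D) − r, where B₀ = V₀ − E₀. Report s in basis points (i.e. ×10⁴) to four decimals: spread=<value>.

d₁ = [ln(V₀/D) + (r + σ²/2)T] / (σ√T)
   = [ln(518.4166/360.3044) + (0.0535 + 0.5·0.3118²)·1.1506] / (0.3118·√1.1506)
   = [0.363830 + 0.117487] / 0.334455 = 1.439107
d₂ = d₁ − σ√T = 1.439107 − 0.334455 = 1.104652
N(d₁) = 0.924940,  N(d₂) = 0.865345,  e^(−rT) = 0.940299
E₀ = V₀·N(d₁) − D·e^(−rT)·N(d₂)
   = 518.4166·0.924940 − 360.3044·0.940299·0.865345 = 186.330642
B₀ = V₀ − E₀ = 518.4166 − 186.330642 = 332.085958
spread = −(1/T)·ln(B₀/D) − r = −(1/1.1506)·ln(332.085958/360.3044) − 0.0535 = 0.01738074
in basis points: 0.01738074 × 10⁴ = 173.8074 bp

spread=173.8074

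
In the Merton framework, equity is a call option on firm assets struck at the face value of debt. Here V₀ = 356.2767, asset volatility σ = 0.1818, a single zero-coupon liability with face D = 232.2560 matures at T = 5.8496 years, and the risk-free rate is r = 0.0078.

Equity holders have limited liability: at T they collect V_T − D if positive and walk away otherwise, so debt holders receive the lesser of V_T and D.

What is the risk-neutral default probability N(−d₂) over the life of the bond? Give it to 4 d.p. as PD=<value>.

PD=0.1957

d₁ = [ln(V₀/D) + (r + σ²/2)T] / (σ√T)
   = [ln(356.2767/232.2560) + (0.0078 + 0.5·0.1818²)·5.8496] / (0.1818·√5.8496)
   = [0.427867 + 0.142295] / 0.439701 = 1.296707
d₂ = d₁ − σ√T = 1.296707 − 0.439701 = 0.857006
risk-neutral PD = N(−d₂) = N(-0.857006) = 0.195721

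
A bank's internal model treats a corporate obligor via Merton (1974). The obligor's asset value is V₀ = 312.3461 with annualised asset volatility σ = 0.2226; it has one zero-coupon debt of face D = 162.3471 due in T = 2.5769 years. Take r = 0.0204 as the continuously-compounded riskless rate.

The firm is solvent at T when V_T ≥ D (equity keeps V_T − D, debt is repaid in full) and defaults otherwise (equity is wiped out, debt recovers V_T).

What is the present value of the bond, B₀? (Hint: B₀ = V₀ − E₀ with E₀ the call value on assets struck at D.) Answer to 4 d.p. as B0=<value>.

B0=153.3369

d₁ = [ln(V₀/D) + (r + σ²/2)T] / (σ√T)
   = [ln(312.3461/162.3471) + (0.0204 + 0.5·0.2226²)·2.5769] / (0.2226·√2.5769)
   = [0.654375 + 0.116412] / 0.357334 = 2.157053
d₂ = d₁ − σ√T = 2.157053 − 0.357334 = 1.799719
N(d₁) = 0.984499,  N(d₂) = 0.964048,  e^(−rT) = 0.948789
E₀ = V₀·N(d₁) − D·e^(−rT)·N(d₂)
   = 312.3461·0.984499 − 162.3471·0.948789·0.964048 = 159.009215
B₀ = V₀ − E₀ = 312.3461 − 159.009215 = 153.336885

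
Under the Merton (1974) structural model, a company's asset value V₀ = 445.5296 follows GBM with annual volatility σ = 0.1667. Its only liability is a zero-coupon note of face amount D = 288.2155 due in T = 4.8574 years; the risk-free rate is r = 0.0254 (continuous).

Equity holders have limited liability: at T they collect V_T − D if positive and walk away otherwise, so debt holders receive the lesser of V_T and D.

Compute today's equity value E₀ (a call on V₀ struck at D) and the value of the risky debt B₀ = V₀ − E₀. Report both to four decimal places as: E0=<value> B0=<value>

E0=194.1801 B0=251.3495

d₁ = [ln(V₀/D) + (r + σ²/2)T] / (σ√T)
   = [ln(445.5296/288.2155) + (0.0254 + 0.5·0.1667²)·4.8574] / (0.1667·√4.8574)
   = [0.435555 + 0.190869] / 0.367399 = 1.705026
d₂ = d₁ − σ√T = 1.705026 − 0.367399 = 1.337627
N(d₁) = 0.955905,  N(d₂) = 0.909491,  e^(−rT) = 0.883930
E₀ = V₀·N(d₁) − D·e^(−rT)·N(d₂)
   = 445.5296·0.955905 − 288.2155·0.883930·0.909491 = 194.180144
B₀ = V₀ − E₀ = 445.5296 − 194.180144 = 251.349456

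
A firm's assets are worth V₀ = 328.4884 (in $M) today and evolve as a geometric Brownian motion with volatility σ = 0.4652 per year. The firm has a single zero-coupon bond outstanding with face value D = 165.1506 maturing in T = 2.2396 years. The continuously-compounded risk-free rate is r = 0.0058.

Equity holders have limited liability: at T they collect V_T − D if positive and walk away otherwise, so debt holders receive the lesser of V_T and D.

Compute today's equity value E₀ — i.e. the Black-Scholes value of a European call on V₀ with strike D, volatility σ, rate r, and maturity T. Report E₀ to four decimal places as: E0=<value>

d₁ = [ln(V₀/D) + (r + σ²/2)T] / (σ√T)
   = [ln(328.4884/165.1506) + (0.0058 + 0.5·0.4652²)·2.2396] / (0.4652·√2.2396)
   = [0.687644 + 0.255327] / 0.696185 = 1.354482
d₂ = d₁ − σ√T = 1.354482 − 0.696185 = 0.658296
N(d₁) = 0.912209,  N(d₂) = 0.744826,  e^(−rT) = 0.987094
E₀ = V₀·N(d₁) − D·e^(−rT)·N(d₂)
   = 328.4884·0.912209 − 165.1506·0.987094·0.744826 = 178.228981

E0=178.2290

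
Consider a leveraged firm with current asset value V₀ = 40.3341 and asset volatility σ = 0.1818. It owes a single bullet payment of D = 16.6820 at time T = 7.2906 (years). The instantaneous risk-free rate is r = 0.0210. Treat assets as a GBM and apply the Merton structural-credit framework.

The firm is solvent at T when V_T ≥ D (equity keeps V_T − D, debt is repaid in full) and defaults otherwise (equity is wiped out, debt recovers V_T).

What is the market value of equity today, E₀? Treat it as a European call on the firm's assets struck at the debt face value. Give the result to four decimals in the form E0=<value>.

E0=26.0926

d₁ = [ln(V₀/D) + (r + σ²/2)T] / (σ√T)
   = [ln(40.3341/16.6820) + (0.0210 + 0.5·0.1818²)·7.2906] / (0.1818·√7.2906)
   = [0.882867 + 0.273584] / 0.490880 = 2.355873
d₂ = d₁ − σ√T = 2.355873 − 0.490880 = 1.864992
N(d₁) = 0.990760,  N(d₂) = 0.968909,  e^(−rT) = 0.858042
E₀ = V₀·N(d₁) − D·e^(−rT)·N(d₂)
   = 40.3341·0.990760 − 16.6820·0.858042·0.968909 = 26.092612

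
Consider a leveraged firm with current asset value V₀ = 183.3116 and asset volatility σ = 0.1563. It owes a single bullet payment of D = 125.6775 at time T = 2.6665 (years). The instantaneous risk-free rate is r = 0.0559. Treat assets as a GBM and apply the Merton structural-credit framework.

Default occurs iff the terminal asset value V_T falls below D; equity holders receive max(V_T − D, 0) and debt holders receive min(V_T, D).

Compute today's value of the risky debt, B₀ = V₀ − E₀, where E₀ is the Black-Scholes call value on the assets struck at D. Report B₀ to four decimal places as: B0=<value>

d₁ = [ln(V₀/D) + (r + σ²/2)T] / (σ√T)
   = [ln(183.3116/125.6775) + (0.0559 + 0.5·0.1563²)·2.6665] / (0.1563·√2.6665)
   = [0.377468 + 0.181628] / 0.255229 = 2.190570
d₂ = d₁ − σ√T = 2.190570 − 0.255229 = 1.935341
N(d₁) = 0.985759,  N(d₂) = 0.973526,  e^(−rT) = 0.861520
E₀ = V₀·N(d₁) − D·e^(−rT)·N(d₂)
   = 183.3116·0.985759 − 125.6775·0.861520·0.973526 = 75.293793
B₀ = V₀ − E₀ = 183.3116 − 75.293793 = 108.017807

B0=108.0178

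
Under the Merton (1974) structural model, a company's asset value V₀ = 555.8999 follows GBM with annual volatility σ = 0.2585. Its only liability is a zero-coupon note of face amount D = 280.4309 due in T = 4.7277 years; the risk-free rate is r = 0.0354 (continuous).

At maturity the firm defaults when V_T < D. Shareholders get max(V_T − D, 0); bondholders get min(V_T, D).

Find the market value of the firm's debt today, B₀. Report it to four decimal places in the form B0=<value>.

B0=231.6001

d₁ = [ln(V₀/D) + (r + σ²/2)T] / (σ√T)
   = [ln(555.8999/280.4309) + (0.0354 + 0.5·0.2585²)·4.7277] / (0.2585·√4.7277)
   = [0.684261 + 0.325318] / 0.562064 = 1.796201
d₂ = d₁ − σ√T = 1.796201 − 0.562064 = 1.234137
N(d₁) = 0.963769,  N(d₂) = 0.891424,  e^(−rT) = 0.845895
E₀ = V₀·N(d₁) − D·e^(−rT)·N(d₂)
   = 555.8999·0.963769 − 280.4309·0.845895·0.891424 = 324.299788
B₀ = V₀ − E₀ = 555.8999 − 324.299788 = 231.600112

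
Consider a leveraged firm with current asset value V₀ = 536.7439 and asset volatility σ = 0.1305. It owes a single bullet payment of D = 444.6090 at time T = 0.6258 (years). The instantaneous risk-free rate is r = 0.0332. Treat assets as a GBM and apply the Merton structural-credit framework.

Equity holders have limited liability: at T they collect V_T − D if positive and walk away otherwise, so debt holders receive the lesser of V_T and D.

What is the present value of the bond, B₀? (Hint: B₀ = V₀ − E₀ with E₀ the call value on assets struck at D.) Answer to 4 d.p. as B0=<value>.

d₁ = [ln(V₀/D) + (r + σ²/2)T] / (σ√T)
   = [ln(536.7439/444.6090) + (0.0332 + 0.5·0.1305²)·0.6258] / (0.1305·√0.6258)
   = [0.188326 + 0.026105] / 0.103235 = 2.077110
d₂ = d₁ − σ√T = 2.077110 − 0.103235 = 1.973875
N(d₁) = 0.981104,  N(d₂) = 0.975802,  e^(−rT) = 0.979438
E₀ = V₀·N(d₁) − D·e^(−rT)·N(d₂)
   = 536.7439·0.981104 − 444.6090·0.979438·0.975802 = 101.672317
B₀ = V₀ − E₀ = 536.7439 − 101.672317 = 435.071583

B0=435.0716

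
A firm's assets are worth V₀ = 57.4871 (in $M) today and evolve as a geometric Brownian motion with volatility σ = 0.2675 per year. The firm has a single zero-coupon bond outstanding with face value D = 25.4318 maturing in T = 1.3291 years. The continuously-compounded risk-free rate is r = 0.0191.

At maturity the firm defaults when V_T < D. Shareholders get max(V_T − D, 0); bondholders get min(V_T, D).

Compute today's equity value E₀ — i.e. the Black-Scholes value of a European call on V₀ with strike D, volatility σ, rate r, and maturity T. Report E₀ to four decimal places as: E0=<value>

d₁ = [ln(V₀/D) + (r + σ²/2)T] / (σ√T)
   = [ln(57.4871/25.4318) + (0.0191 + 0.5·0.2675²)·1.3291] / (0.2675·√1.3291)
   = [0.815560 + 0.072939] / 0.308392 = 2.881073
d₂ = d₁ − σ√T = 2.881073 − 0.308392 = 2.572681
N(d₁) = 0.998018,  N(d₂) = 0.994954,  e^(−rT) = 0.974934
E₀ = V₀·N(d₁) − D·e^(−rT)·N(d₂)
   = 57.4871·0.998018 − 25.4318·0.974934·0.994954 = 32.703968

E0=32.7040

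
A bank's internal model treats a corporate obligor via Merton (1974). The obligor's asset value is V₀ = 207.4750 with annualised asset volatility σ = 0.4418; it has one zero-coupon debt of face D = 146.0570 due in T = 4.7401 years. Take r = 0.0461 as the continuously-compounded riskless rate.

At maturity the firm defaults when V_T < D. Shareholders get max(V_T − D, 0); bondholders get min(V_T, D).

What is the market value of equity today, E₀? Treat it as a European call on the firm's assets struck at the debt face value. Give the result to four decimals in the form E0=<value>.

E0=114.2022

d₁ = [ln(V₀/D) + (r + σ²/2)T] / (σ√T)
   = [ln(207.4750/146.0570) + (0.0461 + 0.5·0.4418²)·4.7401] / (0.4418·√4.7401)
   = [0.351014 + 0.681122] / 0.961877 = 1.073044
d₂ = d₁ − σ√T = 1.073044 − 0.961877 = 0.111167
N(d₁) = 0.858374,  N(d₂) = 0.544258,  e^(−rT) = 0.803709
E₀ = V₀·N(d₁) − D·e^(−rT)·N(d₂)
   = 207.4750·0.858374 − 146.0570·0.803709·0.544258 = 114.202245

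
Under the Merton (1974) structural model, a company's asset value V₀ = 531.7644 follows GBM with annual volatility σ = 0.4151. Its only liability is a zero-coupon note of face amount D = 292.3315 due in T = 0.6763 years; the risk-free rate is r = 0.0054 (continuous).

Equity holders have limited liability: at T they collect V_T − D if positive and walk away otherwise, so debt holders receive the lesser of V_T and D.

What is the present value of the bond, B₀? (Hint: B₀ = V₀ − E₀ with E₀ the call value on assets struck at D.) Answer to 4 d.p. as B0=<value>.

B0=289.1871

d₁ = [ln(V₀/D) + (r + σ²/2)T] / (σ√T)
   = [ln(531.7644/292.3315) + (0.0054 + 0.5·0.4151²)·0.6763] / (0.4151·√0.6763)
   = [0.598312 + 0.061918] / 0.341368 = 1.934073
d₂ = d₁ − σ√T = 1.934073 − 0.341368 = 1.592705
N(d₁) = 0.973448,  N(d₂) = 0.944387,  e^(−rT) = 0.996355
E₀ = V₀·N(d₁) − D·e^(−rT)·N(d₂)
   = 531.7644·0.973448 − 292.3315·0.996355·0.944387 = 242.577318
B₀ = V₀ − E₀ = 531.7644 − 242.577318 = 289.187082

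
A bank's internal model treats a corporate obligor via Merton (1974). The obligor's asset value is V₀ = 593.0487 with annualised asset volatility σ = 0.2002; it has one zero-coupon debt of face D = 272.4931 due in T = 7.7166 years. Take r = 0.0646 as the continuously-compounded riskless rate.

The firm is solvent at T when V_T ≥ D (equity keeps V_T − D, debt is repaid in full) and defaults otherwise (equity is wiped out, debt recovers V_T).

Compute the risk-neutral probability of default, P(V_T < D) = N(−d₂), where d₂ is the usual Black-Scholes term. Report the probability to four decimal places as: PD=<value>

d₁ = [ln(V₀/D) + (r + σ²/2)T] / (σ√T)
   = [ln(593.0487/272.4931) + (0.0646 + 0.5·0.2002²)·7.7166] / (0.2002·√7.7166)
   = [0.777663 + 0.653133] / 0.556131 = 2.572769
d₂ = d₁ − σ√T = 2.572769 − 0.556131 = 2.016638
risk-neutral PD = N(−d₂) = N(-2.016638) = 0.021867

PD=0.0219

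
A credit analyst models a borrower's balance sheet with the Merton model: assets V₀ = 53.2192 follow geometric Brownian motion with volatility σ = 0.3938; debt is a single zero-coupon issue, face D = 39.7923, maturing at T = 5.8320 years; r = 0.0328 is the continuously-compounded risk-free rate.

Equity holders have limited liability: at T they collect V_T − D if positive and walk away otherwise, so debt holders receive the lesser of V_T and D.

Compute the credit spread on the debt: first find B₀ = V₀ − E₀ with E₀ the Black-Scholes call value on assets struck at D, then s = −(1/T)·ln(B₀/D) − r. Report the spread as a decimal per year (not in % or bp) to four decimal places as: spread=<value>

spread=0.0434

d₁ = [ln(V₀/D) + (r + σ²/2)T] / (σ√T)
   = [ln(53.2192/39.7923) + (0.0328 + 0.5·0.3938²)·5.8320] / (0.3938·√5.8320)
   = [0.290746 + 0.643498] / 0.951009 = 0.982372
d₂ = d₁ − σ√T = 0.982372 − 0.951009 = 0.031363
N(d₁) = 0.837042,  N(d₂) = 0.512510,  e^(−rT) = 0.825893
E₀ = V₀·N(d₁) − D·e^(−rT)·N(d₂)
   = 53.2192·0.837042 − 39.7923·0.825893·0.512510 = 27.703456
B₀ = V₀ − E₀ = 53.2192 − 27.703456 = 25.515744
spread = −(1/T)·ln(B₀/D) − r = −(1/5.8320)·ln(25.515744/39.7923) − 0.0328 = 0.04339646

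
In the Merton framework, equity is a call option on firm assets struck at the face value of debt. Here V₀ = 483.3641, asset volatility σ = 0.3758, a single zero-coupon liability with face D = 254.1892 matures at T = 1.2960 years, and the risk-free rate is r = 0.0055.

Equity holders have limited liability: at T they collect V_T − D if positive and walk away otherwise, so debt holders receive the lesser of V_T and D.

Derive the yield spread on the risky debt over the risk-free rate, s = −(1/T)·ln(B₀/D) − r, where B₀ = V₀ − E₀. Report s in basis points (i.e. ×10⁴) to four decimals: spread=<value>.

spread=127.1474

d₁ = [ln(V₀/D) + (r + σ²/2)T] / (σ√T)
   = [ln(483.3641/254.1892) + (0.0055 + 0.5·0.3758²)·1.2960] / (0.3758·√1.2960)
   = [0.642691 + 0.098642] / 0.427818 = 1.732824
d₂ = d₁ − σ√T = 1.732824 − 0.427818 = 1.305005
N(d₁) = 0.958436,  N(d₂) = 0.904055,  e^(−rT) = 0.992897
E₀ = V₀·N(d₁) − D·e^(−rT)·N(d₂)
   = 483.3641·0.958436 − 254.1892·0.992897·0.904055 = 235.105098
B₀ = V₀ − E₀ = 483.3641 − 235.105098 = 248.259002
spread = −(1/T)·ln(B₀/D) − r = −(1/1.2960)·ln(248.259002/254.1892) − 0.0055 = 0.01271474
in basis points: 0.01271474 × 10⁴ = 127.1474 bp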